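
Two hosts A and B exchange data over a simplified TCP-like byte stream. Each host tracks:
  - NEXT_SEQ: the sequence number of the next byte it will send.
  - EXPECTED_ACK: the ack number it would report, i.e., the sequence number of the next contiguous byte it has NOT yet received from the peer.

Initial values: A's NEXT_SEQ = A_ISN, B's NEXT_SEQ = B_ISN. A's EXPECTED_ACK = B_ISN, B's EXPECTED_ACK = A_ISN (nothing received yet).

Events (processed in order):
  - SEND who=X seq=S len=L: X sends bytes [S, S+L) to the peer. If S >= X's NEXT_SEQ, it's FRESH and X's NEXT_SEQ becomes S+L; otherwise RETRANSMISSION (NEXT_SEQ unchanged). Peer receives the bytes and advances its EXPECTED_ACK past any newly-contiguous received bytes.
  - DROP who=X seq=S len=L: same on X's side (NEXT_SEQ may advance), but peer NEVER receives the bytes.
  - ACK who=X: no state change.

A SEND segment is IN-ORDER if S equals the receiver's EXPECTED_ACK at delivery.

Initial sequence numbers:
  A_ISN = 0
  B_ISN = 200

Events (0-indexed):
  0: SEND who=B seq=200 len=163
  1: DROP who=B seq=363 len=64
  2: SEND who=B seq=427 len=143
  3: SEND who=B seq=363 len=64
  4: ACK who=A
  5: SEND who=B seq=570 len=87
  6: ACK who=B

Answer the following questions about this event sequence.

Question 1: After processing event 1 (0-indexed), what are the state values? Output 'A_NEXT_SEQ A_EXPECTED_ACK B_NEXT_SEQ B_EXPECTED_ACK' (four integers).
After event 0: A_seq=0 A_ack=363 B_seq=363 B_ack=0
After event 1: A_seq=0 A_ack=363 B_seq=427 B_ack=0

0 363 427 0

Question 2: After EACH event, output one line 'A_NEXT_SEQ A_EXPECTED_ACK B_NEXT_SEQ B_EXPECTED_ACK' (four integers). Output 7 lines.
0 363 363 0
0 363 427 0
0 363 570 0
0 570 570 0
0 570 570 0
0 657 657 0
0 657 657 0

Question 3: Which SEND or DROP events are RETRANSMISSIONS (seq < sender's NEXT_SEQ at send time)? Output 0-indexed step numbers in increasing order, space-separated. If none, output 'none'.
Answer: 3

Derivation:
Step 0: SEND seq=200 -> fresh
Step 1: DROP seq=363 -> fresh
Step 2: SEND seq=427 -> fresh
Step 3: SEND seq=363 -> retransmit
Step 5: SEND seq=570 -> fresh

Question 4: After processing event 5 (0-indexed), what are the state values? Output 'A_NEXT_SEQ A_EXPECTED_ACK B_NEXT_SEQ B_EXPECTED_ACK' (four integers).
After event 0: A_seq=0 A_ack=363 B_seq=363 B_ack=0
After event 1: A_seq=0 A_ack=363 B_seq=427 B_ack=0
After event 2: A_seq=0 A_ack=363 B_seq=570 B_ack=0
After event 3: A_seq=0 A_ack=570 B_seq=570 B_ack=0
After event 4: A_seq=0 A_ack=570 B_seq=570 B_ack=0
After event 5: A_seq=0 A_ack=657 B_seq=657 B_ack=0

0 657 657 0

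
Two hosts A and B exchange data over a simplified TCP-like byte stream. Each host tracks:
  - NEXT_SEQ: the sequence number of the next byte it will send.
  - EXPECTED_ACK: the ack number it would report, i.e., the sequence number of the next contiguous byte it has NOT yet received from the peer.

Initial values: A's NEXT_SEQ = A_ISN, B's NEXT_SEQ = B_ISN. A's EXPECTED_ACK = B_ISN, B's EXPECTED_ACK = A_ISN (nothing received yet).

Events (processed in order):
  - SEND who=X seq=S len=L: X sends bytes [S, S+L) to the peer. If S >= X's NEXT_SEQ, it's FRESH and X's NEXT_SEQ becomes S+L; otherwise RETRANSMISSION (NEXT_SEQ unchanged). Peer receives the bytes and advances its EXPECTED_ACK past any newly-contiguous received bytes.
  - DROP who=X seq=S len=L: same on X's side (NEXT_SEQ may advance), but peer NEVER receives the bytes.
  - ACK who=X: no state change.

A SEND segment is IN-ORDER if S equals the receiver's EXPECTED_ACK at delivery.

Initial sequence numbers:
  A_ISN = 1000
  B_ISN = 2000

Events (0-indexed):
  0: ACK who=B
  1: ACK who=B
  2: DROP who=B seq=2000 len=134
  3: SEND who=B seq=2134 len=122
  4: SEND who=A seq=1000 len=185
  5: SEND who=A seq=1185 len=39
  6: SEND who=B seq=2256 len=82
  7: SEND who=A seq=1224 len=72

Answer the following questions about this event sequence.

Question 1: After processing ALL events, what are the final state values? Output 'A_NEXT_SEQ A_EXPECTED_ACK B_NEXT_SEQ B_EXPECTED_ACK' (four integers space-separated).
Answer: 1296 2000 2338 1296

Derivation:
After event 0: A_seq=1000 A_ack=2000 B_seq=2000 B_ack=1000
After event 1: A_seq=1000 A_ack=2000 B_seq=2000 B_ack=1000
After event 2: A_seq=1000 A_ack=2000 B_seq=2134 B_ack=1000
After event 3: A_seq=1000 A_ack=2000 B_seq=2256 B_ack=1000
After event 4: A_seq=1185 A_ack=2000 B_seq=2256 B_ack=1185
After event 5: A_seq=1224 A_ack=2000 B_seq=2256 B_ack=1224
After event 6: A_seq=1224 A_ack=2000 B_seq=2338 B_ack=1224
After event 7: A_seq=1296 A_ack=2000 B_seq=2338 B_ack=1296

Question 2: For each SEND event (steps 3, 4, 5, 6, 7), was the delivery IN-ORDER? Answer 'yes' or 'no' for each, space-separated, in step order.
Step 3: SEND seq=2134 -> out-of-order
Step 4: SEND seq=1000 -> in-order
Step 5: SEND seq=1185 -> in-order
Step 6: SEND seq=2256 -> out-of-order
Step 7: SEND seq=1224 -> in-order

Answer: no yes yes no yes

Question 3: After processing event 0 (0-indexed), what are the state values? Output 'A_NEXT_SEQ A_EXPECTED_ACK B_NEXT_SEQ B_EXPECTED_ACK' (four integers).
After event 0: A_seq=1000 A_ack=2000 B_seq=2000 B_ack=1000

1000 2000 2000 1000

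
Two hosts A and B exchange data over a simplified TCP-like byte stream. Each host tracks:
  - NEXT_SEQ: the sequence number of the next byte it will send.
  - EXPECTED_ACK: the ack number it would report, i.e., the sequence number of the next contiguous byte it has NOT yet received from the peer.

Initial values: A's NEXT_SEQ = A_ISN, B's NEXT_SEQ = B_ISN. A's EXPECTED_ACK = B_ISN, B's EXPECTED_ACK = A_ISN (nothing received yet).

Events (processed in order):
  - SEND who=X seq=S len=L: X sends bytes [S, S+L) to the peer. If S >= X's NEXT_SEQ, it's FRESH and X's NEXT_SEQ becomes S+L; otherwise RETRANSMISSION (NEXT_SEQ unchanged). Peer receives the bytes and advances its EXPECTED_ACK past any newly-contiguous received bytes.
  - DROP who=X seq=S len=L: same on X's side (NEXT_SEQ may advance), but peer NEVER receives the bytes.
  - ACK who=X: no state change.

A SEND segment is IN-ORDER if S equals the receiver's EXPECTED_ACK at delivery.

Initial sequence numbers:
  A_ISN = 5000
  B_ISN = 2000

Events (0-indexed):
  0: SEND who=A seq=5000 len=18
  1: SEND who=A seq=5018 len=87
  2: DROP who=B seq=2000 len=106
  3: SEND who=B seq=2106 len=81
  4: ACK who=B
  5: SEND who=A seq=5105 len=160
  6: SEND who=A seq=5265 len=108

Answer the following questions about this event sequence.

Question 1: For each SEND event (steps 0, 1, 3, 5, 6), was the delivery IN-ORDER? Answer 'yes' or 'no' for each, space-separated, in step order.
Step 0: SEND seq=5000 -> in-order
Step 1: SEND seq=5018 -> in-order
Step 3: SEND seq=2106 -> out-of-order
Step 5: SEND seq=5105 -> in-order
Step 6: SEND seq=5265 -> in-order

Answer: yes yes no yes yes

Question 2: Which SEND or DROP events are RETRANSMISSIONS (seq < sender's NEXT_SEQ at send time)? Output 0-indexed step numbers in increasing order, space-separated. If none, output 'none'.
Answer: none

Derivation:
Step 0: SEND seq=5000 -> fresh
Step 1: SEND seq=5018 -> fresh
Step 2: DROP seq=2000 -> fresh
Step 3: SEND seq=2106 -> fresh
Step 5: SEND seq=5105 -> fresh
Step 6: SEND seq=5265 -> fresh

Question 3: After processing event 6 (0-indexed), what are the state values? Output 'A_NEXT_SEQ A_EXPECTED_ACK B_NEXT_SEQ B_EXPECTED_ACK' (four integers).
After event 0: A_seq=5018 A_ack=2000 B_seq=2000 B_ack=5018
After event 1: A_seq=5105 A_ack=2000 B_seq=2000 B_ack=5105
After event 2: A_seq=5105 A_ack=2000 B_seq=2106 B_ack=5105
After event 3: A_seq=5105 A_ack=2000 B_seq=2187 B_ack=5105
After event 4: A_seq=5105 A_ack=2000 B_seq=2187 B_ack=5105
After event 5: A_seq=5265 A_ack=2000 B_seq=2187 B_ack=5265
After event 6: A_seq=5373 A_ack=2000 B_seq=2187 B_ack=5373

5373 2000 2187 5373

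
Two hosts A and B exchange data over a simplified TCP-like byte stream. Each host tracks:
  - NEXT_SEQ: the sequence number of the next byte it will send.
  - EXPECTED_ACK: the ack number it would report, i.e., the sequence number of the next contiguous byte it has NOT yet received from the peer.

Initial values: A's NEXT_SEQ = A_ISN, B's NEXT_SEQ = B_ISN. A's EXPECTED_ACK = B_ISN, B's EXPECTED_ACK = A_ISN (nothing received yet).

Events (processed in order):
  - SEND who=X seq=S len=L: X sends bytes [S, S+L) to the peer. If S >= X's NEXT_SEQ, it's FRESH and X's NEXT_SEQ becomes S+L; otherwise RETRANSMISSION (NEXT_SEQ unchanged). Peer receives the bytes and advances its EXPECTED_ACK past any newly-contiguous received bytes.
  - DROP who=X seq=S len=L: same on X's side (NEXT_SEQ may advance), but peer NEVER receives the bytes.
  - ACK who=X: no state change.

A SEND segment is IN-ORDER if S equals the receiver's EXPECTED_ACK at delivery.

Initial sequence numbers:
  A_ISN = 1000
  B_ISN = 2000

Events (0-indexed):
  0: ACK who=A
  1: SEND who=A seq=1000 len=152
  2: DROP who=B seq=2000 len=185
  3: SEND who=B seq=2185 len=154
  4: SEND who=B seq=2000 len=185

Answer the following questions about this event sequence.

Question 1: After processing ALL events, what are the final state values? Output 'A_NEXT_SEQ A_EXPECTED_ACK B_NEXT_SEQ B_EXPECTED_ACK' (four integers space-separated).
After event 0: A_seq=1000 A_ack=2000 B_seq=2000 B_ack=1000
After event 1: A_seq=1152 A_ack=2000 B_seq=2000 B_ack=1152
After event 2: A_seq=1152 A_ack=2000 B_seq=2185 B_ack=1152
After event 3: A_seq=1152 A_ack=2000 B_seq=2339 B_ack=1152
After event 4: A_seq=1152 A_ack=2339 B_seq=2339 B_ack=1152

Answer: 1152 2339 2339 1152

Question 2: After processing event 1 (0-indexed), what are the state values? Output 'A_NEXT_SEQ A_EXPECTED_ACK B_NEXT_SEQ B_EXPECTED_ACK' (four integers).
After event 0: A_seq=1000 A_ack=2000 B_seq=2000 B_ack=1000
After event 1: A_seq=1152 A_ack=2000 B_seq=2000 B_ack=1152

1152 2000 2000 1152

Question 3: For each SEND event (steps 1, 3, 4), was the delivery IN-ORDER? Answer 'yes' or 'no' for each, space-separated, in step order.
Step 1: SEND seq=1000 -> in-order
Step 3: SEND seq=2185 -> out-of-order
Step 4: SEND seq=2000 -> in-order

Answer: yes no yes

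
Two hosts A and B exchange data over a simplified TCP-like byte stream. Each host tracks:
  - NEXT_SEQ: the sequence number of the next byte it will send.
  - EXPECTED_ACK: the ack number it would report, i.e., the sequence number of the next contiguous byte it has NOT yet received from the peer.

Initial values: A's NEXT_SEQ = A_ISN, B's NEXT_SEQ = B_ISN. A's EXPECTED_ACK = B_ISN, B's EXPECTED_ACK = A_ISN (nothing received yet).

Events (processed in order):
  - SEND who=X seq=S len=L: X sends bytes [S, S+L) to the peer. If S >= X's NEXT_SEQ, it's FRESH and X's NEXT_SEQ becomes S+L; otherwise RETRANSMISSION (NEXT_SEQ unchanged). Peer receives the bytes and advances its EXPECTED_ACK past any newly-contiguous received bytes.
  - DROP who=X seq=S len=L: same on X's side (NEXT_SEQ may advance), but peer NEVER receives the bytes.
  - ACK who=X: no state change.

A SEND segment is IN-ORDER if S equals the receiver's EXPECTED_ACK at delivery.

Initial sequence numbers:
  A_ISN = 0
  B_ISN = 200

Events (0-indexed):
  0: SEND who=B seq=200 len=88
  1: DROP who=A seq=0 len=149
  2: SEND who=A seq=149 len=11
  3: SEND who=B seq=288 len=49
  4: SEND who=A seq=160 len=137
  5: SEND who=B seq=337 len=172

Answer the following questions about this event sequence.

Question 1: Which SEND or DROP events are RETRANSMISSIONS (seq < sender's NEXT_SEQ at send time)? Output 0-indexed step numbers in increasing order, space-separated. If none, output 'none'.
Step 0: SEND seq=200 -> fresh
Step 1: DROP seq=0 -> fresh
Step 2: SEND seq=149 -> fresh
Step 3: SEND seq=288 -> fresh
Step 4: SEND seq=160 -> fresh
Step 5: SEND seq=337 -> fresh

Answer: none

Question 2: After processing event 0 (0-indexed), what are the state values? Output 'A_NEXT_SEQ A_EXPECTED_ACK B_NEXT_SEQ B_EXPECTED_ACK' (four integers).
After event 0: A_seq=0 A_ack=288 B_seq=288 B_ack=0

0 288 288 0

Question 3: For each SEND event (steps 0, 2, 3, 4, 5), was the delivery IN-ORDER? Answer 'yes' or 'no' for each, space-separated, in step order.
Answer: yes no yes no yes

Derivation:
Step 0: SEND seq=200 -> in-order
Step 2: SEND seq=149 -> out-of-order
Step 3: SEND seq=288 -> in-order
Step 4: SEND seq=160 -> out-of-order
Step 5: SEND seq=337 -> in-order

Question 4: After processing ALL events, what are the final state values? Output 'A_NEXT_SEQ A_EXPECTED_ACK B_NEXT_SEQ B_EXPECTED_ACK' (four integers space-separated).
Answer: 297 509 509 0

Derivation:
After event 0: A_seq=0 A_ack=288 B_seq=288 B_ack=0
After event 1: A_seq=149 A_ack=288 B_seq=288 B_ack=0
After event 2: A_seq=160 A_ack=288 B_seq=288 B_ack=0
After event 3: A_seq=160 A_ack=337 B_seq=337 B_ack=0
After event 4: A_seq=297 A_ack=337 B_seq=337 B_ack=0
After event 5: A_seq=297 A_ack=509 B_seq=509 B_ack=0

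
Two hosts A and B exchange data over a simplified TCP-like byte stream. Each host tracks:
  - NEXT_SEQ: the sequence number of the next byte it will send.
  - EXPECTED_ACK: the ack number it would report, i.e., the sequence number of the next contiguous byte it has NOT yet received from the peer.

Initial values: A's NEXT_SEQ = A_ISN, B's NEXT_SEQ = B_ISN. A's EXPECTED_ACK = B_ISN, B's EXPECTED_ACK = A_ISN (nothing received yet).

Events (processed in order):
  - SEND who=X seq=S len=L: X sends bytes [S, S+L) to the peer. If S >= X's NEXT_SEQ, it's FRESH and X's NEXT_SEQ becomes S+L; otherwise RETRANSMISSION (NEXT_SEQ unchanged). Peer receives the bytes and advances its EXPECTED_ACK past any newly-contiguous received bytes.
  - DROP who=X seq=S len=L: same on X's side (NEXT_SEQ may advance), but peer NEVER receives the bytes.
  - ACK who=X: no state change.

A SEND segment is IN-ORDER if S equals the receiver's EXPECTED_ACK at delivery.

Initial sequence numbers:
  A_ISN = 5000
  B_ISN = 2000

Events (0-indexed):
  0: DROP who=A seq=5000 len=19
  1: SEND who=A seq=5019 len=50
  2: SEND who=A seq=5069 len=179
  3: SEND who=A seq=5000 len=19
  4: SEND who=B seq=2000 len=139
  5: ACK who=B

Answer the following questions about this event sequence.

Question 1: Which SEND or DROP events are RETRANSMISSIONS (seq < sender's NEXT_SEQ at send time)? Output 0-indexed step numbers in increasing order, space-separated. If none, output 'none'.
Step 0: DROP seq=5000 -> fresh
Step 1: SEND seq=5019 -> fresh
Step 2: SEND seq=5069 -> fresh
Step 3: SEND seq=5000 -> retransmit
Step 4: SEND seq=2000 -> fresh

Answer: 3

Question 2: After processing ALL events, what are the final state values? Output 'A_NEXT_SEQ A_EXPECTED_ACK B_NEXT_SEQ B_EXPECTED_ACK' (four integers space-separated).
Answer: 5248 2139 2139 5248

Derivation:
After event 0: A_seq=5019 A_ack=2000 B_seq=2000 B_ack=5000
After event 1: A_seq=5069 A_ack=2000 B_seq=2000 B_ack=5000
After event 2: A_seq=5248 A_ack=2000 B_seq=2000 B_ack=5000
After event 3: A_seq=5248 A_ack=2000 B_seq=2000 B_ack=5248
After event 4: A_seq=5248 A_ack=2139 B_seq=2139 B_ack=5248
After event 5: A_seq=5248 A_ack=2139 B_seq=2139 B_ack=5248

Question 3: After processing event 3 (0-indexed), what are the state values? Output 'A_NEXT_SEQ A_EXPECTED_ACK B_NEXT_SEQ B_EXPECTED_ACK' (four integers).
After event 0: A_seq=5019 A_ack=2000 B_seq=2000 B_ack=5000
After event 1: A_seq=5069 A_ack=2000 B_seq=2000 B_ack=5000
After event 2: A_seq=5248 A_ack=2000 B_seq=2000 B_ack=5000
After event 3: A_seq=5248 A_ack=2000 B_seq=2000 B_ack=5248

5248 2000 2000 5248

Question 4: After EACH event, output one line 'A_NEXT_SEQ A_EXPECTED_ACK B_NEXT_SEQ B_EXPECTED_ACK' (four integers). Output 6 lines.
5019 2000 2000 5000
5069 2000 2000 5000
5248 2000 2000 5000
5248 2000 2000 5248
5248 2139 2139 5248
5248 2139 2139 5248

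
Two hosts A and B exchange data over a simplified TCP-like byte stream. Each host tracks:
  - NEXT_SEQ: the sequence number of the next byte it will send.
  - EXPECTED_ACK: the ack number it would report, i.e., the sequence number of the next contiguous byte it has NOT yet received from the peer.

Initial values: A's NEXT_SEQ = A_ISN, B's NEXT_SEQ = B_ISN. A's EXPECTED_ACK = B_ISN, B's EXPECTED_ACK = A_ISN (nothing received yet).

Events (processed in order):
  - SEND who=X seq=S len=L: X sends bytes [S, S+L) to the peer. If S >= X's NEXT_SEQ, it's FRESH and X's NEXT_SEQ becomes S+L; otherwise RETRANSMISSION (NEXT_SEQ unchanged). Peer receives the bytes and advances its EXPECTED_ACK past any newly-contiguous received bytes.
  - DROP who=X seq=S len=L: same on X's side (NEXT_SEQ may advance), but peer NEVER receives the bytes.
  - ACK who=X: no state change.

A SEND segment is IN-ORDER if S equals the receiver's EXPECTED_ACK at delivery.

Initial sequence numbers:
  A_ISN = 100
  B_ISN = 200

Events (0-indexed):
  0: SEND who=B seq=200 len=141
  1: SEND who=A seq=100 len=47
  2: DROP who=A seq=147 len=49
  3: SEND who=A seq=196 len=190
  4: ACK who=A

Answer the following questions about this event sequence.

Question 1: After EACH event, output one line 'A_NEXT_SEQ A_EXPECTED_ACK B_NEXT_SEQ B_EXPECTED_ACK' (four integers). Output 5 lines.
100 341 341 100
147 341 341 147
196 341 341 147
386 341 341 147
386 341 341 147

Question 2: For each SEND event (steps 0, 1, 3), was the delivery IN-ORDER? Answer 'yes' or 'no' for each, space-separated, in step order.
Answer: yes yes no

Derivation:
Step 0: SEND seq=200 -> in-order
Step 1: SEND seq=100 -> in-order
Step 3: SEND seq=196 -> out-of-order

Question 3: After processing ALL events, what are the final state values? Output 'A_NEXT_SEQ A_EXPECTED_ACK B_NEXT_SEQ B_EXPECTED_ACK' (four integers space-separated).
After event 0: A_seq=100 A_ack=341 B_seq=341 B_ack=100
After event 1: A_seq=147 A_ack=341 B_seq=341 B_ack=147
After event 2: A_seq=196 A_ack=341 B_seq=341 B_ack=147
After event 3: A_seq=386 A_ack=341 B_seq=341 B_ack=147
After event 4: A_seq=386 A_ack=341 B_seq=341 B_ack=147

Answer: 386 341 341 147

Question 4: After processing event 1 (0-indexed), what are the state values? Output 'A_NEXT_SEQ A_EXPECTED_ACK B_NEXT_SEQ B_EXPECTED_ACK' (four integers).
After event 0: A_seq=100 A_ack=341 B_seq=341 B_ack=100
After event 1: A_seq=147 A_ack=341 B_seq=341 B_ack=147

147 341 341 147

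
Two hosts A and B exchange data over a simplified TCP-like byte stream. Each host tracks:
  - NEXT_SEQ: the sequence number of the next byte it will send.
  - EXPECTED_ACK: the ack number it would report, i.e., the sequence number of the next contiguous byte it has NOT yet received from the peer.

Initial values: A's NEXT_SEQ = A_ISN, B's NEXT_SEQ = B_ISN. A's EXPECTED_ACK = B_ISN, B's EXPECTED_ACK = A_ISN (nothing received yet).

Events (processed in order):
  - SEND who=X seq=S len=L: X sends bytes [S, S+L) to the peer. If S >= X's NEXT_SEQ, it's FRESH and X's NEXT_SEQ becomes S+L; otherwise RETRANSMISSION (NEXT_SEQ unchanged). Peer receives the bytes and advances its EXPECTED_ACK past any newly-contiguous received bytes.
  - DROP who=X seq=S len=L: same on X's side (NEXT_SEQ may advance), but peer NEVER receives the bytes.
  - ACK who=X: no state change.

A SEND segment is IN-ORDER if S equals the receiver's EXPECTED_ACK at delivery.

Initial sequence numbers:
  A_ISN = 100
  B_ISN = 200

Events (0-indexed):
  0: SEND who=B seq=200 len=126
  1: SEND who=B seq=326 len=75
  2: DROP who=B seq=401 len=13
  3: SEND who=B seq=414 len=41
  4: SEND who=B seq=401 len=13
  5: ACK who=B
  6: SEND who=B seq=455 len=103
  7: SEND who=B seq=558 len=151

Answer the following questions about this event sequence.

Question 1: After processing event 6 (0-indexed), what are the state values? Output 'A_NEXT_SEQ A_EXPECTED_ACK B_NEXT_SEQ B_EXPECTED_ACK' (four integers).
After event 0: A_seq=100 A_ack=326 B_seq=326 B_ack=100
After event 1: A_seq=100 A_ack=401 B_seq=401 B_ack=100
After event 2: A_seq=100 A_ack=401 B_seq=414 B_ack=100
After event 3: A_seq=100 A_ack=401 B_seq=455 B_ack=100
After event 4: A_seq=100 A_ack=455 B_seq=455 B_ack=100
After event 5: A_seq=100 A_ack=455 B_seq=455 B_ack=100
After event 6: A_seq=100 A_ack=558 B_seq=558 B_ack=100

100 558 558 100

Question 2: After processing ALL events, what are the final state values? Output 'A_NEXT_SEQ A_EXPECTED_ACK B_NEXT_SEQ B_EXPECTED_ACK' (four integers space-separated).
After event 0: A_seq=100 A_ack=326 B_seq=326 B_ack=100
After event 1: A_seq=100 A_ack=401 B_seq=401 B_ack=100
After event 2: A_seq=100 A_ack=401 B_seq=414 B_ack=100
After event 3: A_seq=100 A_ack=401 B_seq=455 B_ack=100
After event 4: A_seq=100 A_ack=455 B_seq=455 B_ack=100
After event 5: A_seq=100 A_ack=455 B_seq=455 B_ack=100
After event 6: A_seq=100 A_ack=558 B_seq=558 B_ack=100
After event 7: A_seq=100 A_ack=709 B_seq=709 B_ack=100

Answer: 100 709 709 100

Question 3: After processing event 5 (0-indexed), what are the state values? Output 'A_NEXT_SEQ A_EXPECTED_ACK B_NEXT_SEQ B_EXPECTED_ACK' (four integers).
After event 0: A_seq=100 A_ack=326 B_seq=326 B_ack=100
After event 1: A_seq=100 A_ack=401 B_seq=401 B_ack=100
After event 2: A_seq=100 A_ack=401 B_seq=414 B_ack=100
After event 3: A_seq=100 A_ack=401 B_seq=455 B_ack=100
After event 4: A_seq=100 A_ack=455 B_seq=455 B_ack=100
After event 5: A_seq=100 A_ack=455 B_seq=455 B_ack=100

100 455 455 100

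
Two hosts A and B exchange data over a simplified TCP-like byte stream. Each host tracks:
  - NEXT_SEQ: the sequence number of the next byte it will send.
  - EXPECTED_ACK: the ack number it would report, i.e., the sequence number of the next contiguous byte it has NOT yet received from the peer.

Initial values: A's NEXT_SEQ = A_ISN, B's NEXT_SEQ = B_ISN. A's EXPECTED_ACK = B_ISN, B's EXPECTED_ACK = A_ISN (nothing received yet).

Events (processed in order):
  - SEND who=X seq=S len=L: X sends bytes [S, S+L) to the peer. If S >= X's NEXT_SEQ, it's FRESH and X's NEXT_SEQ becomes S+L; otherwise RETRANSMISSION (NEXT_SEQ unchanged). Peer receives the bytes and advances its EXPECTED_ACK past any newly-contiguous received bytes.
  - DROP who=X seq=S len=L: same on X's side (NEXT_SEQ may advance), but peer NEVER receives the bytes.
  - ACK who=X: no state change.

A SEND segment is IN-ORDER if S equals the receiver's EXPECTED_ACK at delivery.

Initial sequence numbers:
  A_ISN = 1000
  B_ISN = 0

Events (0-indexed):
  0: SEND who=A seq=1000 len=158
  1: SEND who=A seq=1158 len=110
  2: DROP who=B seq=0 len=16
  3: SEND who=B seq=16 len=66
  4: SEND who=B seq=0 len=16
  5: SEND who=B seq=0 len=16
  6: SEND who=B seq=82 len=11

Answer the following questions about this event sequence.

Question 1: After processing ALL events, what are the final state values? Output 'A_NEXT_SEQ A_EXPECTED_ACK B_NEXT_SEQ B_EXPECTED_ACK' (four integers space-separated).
Answer: 1268 93 93 1268

Derivation:
After event 0: A_seq=1158 A_ack=0 B_seq=0 B_ack=1158
After event 1: A_seq=1268 A_ack=0 B_seq=0 B_ack=1268
After event 2: A_seq=1268 A_ack=0 B_seq=16 B_ack=1268
After event 3: A_seq=1268 A_ack=0 B_seq=82 B_ack=1268
After event 4: A_seq=1268 A_ack=82 B_seq=82 B_ack=1268
After event 5: A_seq=1268 A_ack=82 B_seq=82 B_ack=1268
After event 6: A_seq=1268 A_ack=93 B_seq=93 B_ack=1268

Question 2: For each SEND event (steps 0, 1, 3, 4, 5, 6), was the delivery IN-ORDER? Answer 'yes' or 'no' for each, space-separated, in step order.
Answer: yes yes no yes no yes

Derivation:
Step 0: SEND seq=1000 -> in-order
Step 1: SEND seq=1158 -> in-order
Step 3: SEND seq=16 -> out-of-order
Step 4: SEND seq=0 -> in-order
Step 5: SEND seq=0 -> out-of-order
Step 6: SEND seq=82 -> in-order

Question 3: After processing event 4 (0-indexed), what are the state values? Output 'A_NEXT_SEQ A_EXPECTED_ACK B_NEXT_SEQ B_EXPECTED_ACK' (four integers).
After event 0: A_seq=1158 A_ack=0 B_seq=0 B_ack=1158
After event 1: A_seq=1268 A_ack=0 B_seq=0 B_ack=1268
After event 2: A_seq=1268 A_ack=0 B_seq=16 B_ack=1268
After event 3: A_seq=1268 A_ack=0 B_seq=82 B_ack=1268
After event 4: A_seq=1268 A_ack=82 B_seq=82 B_ack=1268

1268 82 82 1268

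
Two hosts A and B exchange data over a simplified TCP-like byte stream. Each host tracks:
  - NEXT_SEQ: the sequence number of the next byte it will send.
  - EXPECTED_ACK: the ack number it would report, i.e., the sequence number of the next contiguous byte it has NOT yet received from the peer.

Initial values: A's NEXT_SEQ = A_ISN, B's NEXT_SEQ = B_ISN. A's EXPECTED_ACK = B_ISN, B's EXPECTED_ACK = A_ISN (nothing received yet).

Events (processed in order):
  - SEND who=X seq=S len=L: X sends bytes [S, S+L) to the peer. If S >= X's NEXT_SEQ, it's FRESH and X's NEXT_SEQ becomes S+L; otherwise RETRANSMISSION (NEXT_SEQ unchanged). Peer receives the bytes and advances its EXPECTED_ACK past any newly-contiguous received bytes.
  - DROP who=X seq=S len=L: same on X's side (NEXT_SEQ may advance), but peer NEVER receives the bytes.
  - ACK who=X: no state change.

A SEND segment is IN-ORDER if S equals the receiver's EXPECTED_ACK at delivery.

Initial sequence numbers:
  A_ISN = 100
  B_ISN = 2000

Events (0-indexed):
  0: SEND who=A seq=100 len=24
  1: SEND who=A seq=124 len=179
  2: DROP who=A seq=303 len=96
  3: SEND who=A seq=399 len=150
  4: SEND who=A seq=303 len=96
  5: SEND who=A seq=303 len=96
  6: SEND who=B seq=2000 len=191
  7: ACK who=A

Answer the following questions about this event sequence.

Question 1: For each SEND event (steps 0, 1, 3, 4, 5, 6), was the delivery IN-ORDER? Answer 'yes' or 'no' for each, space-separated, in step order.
Step 0: SEND seq=100 -> in-order
Step 1: SEND seq=124 -> in-order
Step 3: SEND seq=399 -> out-of-order
Step 4: SEND seq=303 -> in-order
Step 5: SEND seq=303 -> out-of-order
Step 6: SEND seq=2000 -> in-order

Answer: yes yes no yes no yes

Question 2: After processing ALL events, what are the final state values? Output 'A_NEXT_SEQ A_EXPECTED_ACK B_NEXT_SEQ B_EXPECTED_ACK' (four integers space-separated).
After event 0: A_seq=124 A_ack=2000 B_seq=2000 B_ack=124
After event 1: A_seq=303 A_ack=2000 B_seq=2000 B_ack=303
After event 2: A_seq=399 A_ack=2000 B_seq=2000 B_ack=303
After event 3: A_seq=549 A_ack=2000 B_seq=2000 B_ack=303
After event 4: A_seq=549 A_ack=2000 B_seq=2000 B_ack=549
After event 5: A_seq=549 A_ack=2000 B_seq=2000 B_ack=549
After event 6: A_seq=549 A_ack=2191 B_seq=2191 B_ack=549
After event 7: A_seq=549 A_ack=2191 B_seq=2191 B_ack=549

Answer: 549 2191 2191 549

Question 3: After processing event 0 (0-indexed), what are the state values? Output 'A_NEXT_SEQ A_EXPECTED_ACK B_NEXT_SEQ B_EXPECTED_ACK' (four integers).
After event 0: A_seq=124 A_ack=2000 B_seq=2000 B_ack=124

124 2000 2000 124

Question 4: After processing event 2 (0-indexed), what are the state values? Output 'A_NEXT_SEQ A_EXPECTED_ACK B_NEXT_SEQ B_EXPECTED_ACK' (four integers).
After event 0: A_seq=124 A_ack=2000 B_seq=2000 B_ack=124
After event 1: A_seq=303 A_ack=2000 B_seq=2000 B_ack=303
After event 2: A_seq=399 A_ack=2000 B_seq=2000 B_ack=303

399 2000 2000 303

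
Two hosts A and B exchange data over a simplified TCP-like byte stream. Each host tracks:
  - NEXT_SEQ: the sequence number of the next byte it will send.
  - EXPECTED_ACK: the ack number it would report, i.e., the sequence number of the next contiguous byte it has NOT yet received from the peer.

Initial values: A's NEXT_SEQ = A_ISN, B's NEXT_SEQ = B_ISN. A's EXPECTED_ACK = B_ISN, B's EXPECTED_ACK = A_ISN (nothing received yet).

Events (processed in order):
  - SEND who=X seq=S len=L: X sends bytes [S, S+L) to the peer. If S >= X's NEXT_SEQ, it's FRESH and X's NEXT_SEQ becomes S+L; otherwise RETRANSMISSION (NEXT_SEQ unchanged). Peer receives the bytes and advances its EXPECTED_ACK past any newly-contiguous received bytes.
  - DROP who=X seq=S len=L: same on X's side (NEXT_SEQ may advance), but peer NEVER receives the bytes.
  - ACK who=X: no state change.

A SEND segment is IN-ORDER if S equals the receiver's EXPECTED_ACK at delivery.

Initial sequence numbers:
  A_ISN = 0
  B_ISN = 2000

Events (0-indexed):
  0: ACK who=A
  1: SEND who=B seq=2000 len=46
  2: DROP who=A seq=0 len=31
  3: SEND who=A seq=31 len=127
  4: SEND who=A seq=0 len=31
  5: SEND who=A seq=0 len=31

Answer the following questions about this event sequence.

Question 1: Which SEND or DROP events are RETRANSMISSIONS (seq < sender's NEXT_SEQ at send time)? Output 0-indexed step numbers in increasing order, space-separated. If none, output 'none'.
Answer: 4 5

Derivation:
Step 1: SEND seq=2000 -> fresh
Step 2: DROP seq=0 -> fresh
Step 3: SEND seq=31 -> fresh
Step 4: SEND seq=0 -> retransmit
Step 5: SEND seq=0 -> retransmit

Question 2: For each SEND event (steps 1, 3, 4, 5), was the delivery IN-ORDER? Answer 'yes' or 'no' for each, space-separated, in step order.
Answer: yes no yes no

Derivation:
Step 1: SEND seq=2000 -> in-order
Step 3: SEND seq=31 -> out-of-order
Step 4: SEND seq=0 -> in-order
Step 5: SEND seq=0 -> out-of-order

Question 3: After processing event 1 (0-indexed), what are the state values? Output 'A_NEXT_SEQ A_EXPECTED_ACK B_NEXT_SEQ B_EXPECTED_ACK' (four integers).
After event 0: A_seq=0 A_ack=2000 B_seq=2000 B_ack=0
After event 1: A_seq=0 A_ack=2046 B_seq=2046 B_ack=0

0 2046 2046 0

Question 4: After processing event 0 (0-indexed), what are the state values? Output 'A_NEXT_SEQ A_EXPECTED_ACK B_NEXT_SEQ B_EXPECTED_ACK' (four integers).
After event 0: A_seq=0 A_ack=2000 B_seq=2000 B_ack=0

0 2000 2000 0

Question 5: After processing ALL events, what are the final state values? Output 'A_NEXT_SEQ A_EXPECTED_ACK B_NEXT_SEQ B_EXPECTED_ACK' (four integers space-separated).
Answer: 158 2046 2046 158

Derivation:
After event 0: A_seq=0 A_ack=2000 B_seq=2000 B_ack=0
After event 1: A_seq=0 A_ack=2046 B_seq=2046 B_ack=0
After event 2: A_seq=31 A_ack=2046 B_seq=2046 B_ack=0
After event 3: A_seq=158 A_ack=2046 B_seq=2046 B_ack=0
After event 4: A_seq=158 A_ack=2046 B_seq=2046 B_ack=158
After event 5: A_seq=158 A_ack=2046 B_seq=2046 B_ack=158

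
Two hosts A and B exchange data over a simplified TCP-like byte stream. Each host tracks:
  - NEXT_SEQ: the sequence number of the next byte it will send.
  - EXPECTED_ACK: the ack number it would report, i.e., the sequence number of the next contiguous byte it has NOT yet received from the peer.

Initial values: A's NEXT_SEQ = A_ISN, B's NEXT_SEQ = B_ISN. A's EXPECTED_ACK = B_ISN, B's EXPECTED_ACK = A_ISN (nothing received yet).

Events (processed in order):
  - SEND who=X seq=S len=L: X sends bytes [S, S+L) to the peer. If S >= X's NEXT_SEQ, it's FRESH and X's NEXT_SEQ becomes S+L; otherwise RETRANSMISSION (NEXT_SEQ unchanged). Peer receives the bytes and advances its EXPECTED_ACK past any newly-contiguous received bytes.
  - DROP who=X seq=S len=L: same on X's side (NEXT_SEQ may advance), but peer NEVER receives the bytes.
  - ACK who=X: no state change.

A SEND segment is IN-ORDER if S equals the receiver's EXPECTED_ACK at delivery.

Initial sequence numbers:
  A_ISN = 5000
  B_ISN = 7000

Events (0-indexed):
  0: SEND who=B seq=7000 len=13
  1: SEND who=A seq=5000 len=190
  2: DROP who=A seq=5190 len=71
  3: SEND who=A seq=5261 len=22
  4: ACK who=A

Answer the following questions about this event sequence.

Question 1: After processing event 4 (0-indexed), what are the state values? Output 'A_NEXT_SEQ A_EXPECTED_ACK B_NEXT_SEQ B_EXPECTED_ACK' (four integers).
After event 0: A_seq=5000 A_ack=7013 B_seq=7013 B_ack=5000
After event 1: A_seq=5190 A_ack=7013 B_seq=7013 B_ack=5190
After event 2: A_seq=5261 A_ack=7013 B_seq=7013 B_ack=5190
After event 3: A_seq=5283 A_ack=7013 B_seq=7013 B_ack=5190
After event 4: A_seq=5283 A_ack=7013 B_seq=7013 B_ack=5190

5283 7013 7013 5190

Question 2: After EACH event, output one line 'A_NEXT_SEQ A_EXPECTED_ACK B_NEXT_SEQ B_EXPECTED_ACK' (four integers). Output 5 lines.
5000 7013 7013 5000
5190 7013 7013 5190
5261 7013 7013 5190
5283 7013 7013 5190
5283 7013 7013 5190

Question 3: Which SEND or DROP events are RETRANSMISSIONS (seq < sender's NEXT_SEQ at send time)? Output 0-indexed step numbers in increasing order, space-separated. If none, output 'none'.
Step 0: SEND seq=7000 -> fresh
Step 1: SEND seq=5000 -> fresh
Step 2: DROP seq=5190 -> fresh
Step 3: SEND seq=5261 -> fresh

Answer: none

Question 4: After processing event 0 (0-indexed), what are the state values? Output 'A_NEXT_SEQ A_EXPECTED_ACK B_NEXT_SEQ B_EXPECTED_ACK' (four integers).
After event 0: A_seq=5000 A_ack=7013 B_seq=7013 B_ack=5000

5000 7013 7013 5000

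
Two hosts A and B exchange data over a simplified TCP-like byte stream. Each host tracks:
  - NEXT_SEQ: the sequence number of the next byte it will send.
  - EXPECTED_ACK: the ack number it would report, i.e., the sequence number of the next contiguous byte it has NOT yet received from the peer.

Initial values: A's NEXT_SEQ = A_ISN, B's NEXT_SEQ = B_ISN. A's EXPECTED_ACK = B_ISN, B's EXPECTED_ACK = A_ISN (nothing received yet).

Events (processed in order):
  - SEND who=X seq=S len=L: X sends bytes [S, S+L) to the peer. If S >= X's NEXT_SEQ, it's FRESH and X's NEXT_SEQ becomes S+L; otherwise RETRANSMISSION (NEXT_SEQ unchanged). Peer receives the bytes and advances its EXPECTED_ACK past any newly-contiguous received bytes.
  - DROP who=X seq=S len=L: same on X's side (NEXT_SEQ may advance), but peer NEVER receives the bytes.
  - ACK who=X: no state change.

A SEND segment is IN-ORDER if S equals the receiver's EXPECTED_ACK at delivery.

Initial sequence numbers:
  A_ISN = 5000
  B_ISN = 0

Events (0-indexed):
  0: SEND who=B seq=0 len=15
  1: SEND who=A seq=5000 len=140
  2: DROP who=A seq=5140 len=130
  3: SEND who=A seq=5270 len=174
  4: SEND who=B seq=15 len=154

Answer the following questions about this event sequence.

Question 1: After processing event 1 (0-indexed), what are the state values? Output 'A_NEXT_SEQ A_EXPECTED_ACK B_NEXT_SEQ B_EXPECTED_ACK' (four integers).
After event 0: A_seq=5000 A_ack=15 B_seq=15 B_ack=5000
After event 1: A_seq=5140 A_ack=15 B_seq=15 B_ack=5140

5140 15 15 5140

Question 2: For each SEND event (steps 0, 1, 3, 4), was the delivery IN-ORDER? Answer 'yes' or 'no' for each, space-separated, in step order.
Answer: yes yes no yes

Derivation:
Step 0: SEND seq=0 -> in-order
Step 1: SEND seq=5000 -> in-order
Step 3: SEND seq=5270 -> out-of-order
Step 4: SEND seq=15 -> in-order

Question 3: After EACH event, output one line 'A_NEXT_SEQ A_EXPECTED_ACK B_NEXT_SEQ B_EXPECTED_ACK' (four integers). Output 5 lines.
5000 15 15 5000
5140 15 15 5140
5270 15 15 5140
5444 15 15 5140
5444 169 169 5140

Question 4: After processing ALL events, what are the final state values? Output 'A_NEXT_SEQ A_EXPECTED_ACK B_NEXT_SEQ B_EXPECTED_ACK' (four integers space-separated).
Answer: 5444 169 169 5140

Derivation:
After event 0: A_seq=5000 A_ack=15 B_seq=15 B_ack=5000
After event 1: A_seq=5140 A_ack=15 B_seq=15 B_ack=5140
After event 2: A_seq=5270 A_ack=15 B_seq=15 B_ack=5140
After event 3: A_seq=5444 A_ack=15 B_seq=15 B_ack=5140
After event 4: A_seq=5444 A_ack=169 B_seq=169 B_ack=5140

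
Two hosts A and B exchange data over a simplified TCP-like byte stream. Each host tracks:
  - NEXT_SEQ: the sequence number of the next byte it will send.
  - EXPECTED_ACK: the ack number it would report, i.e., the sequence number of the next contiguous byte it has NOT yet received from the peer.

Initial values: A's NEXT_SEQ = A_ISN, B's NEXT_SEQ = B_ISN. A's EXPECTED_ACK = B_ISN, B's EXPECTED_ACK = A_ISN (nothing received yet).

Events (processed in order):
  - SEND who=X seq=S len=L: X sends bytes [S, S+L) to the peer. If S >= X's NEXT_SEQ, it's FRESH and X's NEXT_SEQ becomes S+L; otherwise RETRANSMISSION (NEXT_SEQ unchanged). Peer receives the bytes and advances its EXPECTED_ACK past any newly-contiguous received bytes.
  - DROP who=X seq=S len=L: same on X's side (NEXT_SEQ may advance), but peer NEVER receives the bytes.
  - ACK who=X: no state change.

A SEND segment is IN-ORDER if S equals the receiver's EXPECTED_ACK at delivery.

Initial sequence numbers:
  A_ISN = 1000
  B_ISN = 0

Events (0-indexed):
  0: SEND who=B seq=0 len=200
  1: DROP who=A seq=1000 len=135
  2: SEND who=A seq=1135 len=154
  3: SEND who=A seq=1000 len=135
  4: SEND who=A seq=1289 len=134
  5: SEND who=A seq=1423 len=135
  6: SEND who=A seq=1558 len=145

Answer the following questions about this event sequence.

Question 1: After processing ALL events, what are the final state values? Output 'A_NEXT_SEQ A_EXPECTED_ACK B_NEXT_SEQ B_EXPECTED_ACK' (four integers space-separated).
After event 0: A_seq=1000 A_ack=200 B_seq=200 B_ack=1000
After event 1: A_seq=1135 A_ack=200 B_seq=200 B_ack=1000
After event 2: A_seq=1289 A_ack=200 B_seq=200 B_ack=1000
After event 3: A_seq=1289 A_ack=200 B_seq=200 B_ack=1289
After event 4: A_seq=1423 A_ack=200 B_seq=200 B_ack=1423
After event 5: A_seq=1558 A_ack=200 B_seq=200 B_ack=1558
After event 6: A_seq=1703 A_ack=200 B_seq=200 B_ack=1703

Answer: 1703 200 200 1703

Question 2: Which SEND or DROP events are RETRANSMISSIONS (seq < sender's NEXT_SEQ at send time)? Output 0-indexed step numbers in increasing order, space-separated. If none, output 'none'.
Answer: 3

Derivation:
Step 0: SEND seq=0 -> fresh
Step 1: DROP seq=1000 -> fresh
Step 2: SEND seq=1135 -> fresh
Step 3: SEND seq=1000 -> retransmit
Step 4: SEND seq=1289 -> fresh
Step 5: SEND seq=1423 -> fresh
Step 6: SEND seq=1558 -> fresh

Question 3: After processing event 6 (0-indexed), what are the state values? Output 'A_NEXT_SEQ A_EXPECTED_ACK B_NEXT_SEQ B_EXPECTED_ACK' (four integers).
After event 0: A_seq=1000 A_ack=200 B_seq=200 B_ack=1000
After event 1: A_seq=1135 A_ack=200 B_seq=200 B_ack=1000
After event 2: A_seq=1289 A_ack=200 B_seq=200 B_ack=1000
After event 3: A_seq=1289 A_ack=200 B_seq=200 B_ack=1289
After event 4: A_seq=1423 A_ack=200 B_seq=200 B_ack=1423
After event 5: A_seq=1558 A_ack=200 B_seq=200 B_ack=1558
After event 6: A_seq=1703 A_ack=200 B_seq=200 B_ack=1703

1703 200 200 1703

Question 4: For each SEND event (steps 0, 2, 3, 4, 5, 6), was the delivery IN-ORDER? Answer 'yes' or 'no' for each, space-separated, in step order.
Step 0: SEND seq=0 -> in-order
Step 2: SEND seq=1135 -> out-of-order
Step 3: SEND seq=1000 -> in-order
Step 4: SEND seq=1289 -> in-order
Step 5: SEND seq=1423 -> in-order
Step 6: SEND seq=1558 -> in-order

Answer: yes no yes yes yes yes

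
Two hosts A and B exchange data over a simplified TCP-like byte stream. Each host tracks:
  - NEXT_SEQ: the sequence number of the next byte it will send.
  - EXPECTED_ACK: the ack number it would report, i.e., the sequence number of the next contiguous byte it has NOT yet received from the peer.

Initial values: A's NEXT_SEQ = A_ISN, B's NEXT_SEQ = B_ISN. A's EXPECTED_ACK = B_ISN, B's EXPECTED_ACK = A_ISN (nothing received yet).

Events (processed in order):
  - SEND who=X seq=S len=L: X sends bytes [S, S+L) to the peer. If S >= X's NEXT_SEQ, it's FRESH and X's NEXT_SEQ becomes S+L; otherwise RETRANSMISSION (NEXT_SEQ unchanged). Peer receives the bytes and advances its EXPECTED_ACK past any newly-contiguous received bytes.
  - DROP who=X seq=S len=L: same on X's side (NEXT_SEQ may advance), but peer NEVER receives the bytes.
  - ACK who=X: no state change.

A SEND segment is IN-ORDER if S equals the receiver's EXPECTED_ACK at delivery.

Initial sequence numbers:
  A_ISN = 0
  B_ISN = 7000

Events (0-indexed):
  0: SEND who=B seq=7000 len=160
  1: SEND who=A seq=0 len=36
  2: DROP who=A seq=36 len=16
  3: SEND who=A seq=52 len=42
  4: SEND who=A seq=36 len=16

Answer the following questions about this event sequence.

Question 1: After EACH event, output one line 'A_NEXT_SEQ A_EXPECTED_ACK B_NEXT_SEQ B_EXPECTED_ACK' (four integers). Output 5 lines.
0 7160 7160 0
36 7160 7160 36
52 7160 7160 36
94 7160 7160 36
94 7160 7160 94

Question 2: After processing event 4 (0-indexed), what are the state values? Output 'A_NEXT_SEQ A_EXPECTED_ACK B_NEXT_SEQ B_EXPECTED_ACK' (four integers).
After event 0: A_seq=0 A_ack=7160 B_seq=7160 B_ack=0
After event 1: A_seq=36 A_ack=7160 B_seq=7160 B_ack=36
After event 2: A_seq=52 A_ack=7160 B_seq=7160 B_ack=36
After event 3: A_seq=94 A_ack=7160 B_seq=7160 B_ack=36
After event 4: A_seq=94 A_ack=7160 B_seq=7160 B_ack=94

94 7160 7160 94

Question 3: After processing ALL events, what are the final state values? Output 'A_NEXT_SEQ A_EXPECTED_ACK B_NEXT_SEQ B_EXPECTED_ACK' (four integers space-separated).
After event 0: A_seq=0 A_ack=7160 B_seq=7160 B_ack=0
After event 1: A_seq=36 A_ack=7160 B_seq=7160 B_ack=36
After event 2: A_seq=52 A_ack=7160 B_seq=7160 B_ack=36
After event 3: A_seq=94 A_ack=7160 B_seq=7160 B_ack=36
After event 4: A_seq=94 A_ack=7160 B_seq=7160 B_ack=94

Answer: 94 7160 7160 94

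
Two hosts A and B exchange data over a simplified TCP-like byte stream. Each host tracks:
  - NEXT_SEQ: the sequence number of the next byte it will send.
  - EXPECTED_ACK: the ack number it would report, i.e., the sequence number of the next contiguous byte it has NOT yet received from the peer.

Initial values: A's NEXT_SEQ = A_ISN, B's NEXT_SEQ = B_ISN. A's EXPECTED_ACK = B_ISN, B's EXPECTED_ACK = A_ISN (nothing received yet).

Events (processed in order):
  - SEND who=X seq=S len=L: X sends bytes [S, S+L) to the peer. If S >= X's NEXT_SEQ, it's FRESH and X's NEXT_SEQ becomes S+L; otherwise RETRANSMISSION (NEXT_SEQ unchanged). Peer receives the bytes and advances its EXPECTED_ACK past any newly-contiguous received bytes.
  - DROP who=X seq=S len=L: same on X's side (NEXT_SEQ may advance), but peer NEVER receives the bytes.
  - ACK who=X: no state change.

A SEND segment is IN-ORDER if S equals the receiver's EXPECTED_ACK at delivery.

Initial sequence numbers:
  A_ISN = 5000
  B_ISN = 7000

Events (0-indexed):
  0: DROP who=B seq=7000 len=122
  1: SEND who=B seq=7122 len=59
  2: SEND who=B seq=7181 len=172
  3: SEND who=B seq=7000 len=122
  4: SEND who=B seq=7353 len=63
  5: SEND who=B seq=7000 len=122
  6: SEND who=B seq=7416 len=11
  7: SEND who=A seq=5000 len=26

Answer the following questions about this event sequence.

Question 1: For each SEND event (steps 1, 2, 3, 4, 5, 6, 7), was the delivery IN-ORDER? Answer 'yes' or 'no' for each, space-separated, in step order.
Answer: no no yes yes no yes yes

Derivation:
Step 1: SEND seq=7122 -> out-of-order
Step 2: SEND seq=7181 -> out-of-order
Step 3: SEND seq=7000 -> in-order
Step 4: SEND seq=7353 -> in-order
Step 5: SEND seq=7000 -> out-of-order
Step 6: SEND seq=7416 -> in-order
Step 7: SEND seq=5000 -> in-order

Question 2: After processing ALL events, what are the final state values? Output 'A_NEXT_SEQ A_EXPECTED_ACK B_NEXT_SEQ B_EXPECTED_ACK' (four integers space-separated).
Answer: 5026 7427 7427 5026

Derivation:
After event 0: A_seq=5000 A_ack=7000 B_seq=7122 B_ack=5000
After event 1: A_seq=5000 A_ack=7000 B_seq=7181 B_ack=5000
After event 2: A_seq=5000 A_ack=7000 B_seq=7353 B_ack=5000
After event 3: A_seq=5000 A_ack=7353 B_seq=7353 B_ack=5000
After event 4: A_seq=5000 A_ack=7416 B_seq=7416 B_ack=5000
After event 5: A_seq=5000 A_ack=7416 B_seq=7416 B_ack=5000
After event 6: A_seq=5000 A_ack=7427 B_seq=7427 B_ack=5000
After event 7: A_seq=5026 A_ack=7427 B_seq=7427 B_ack=5026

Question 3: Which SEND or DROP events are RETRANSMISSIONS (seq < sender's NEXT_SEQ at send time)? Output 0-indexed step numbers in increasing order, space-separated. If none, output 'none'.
Answer: 3 5

Derivation:
Step 0: DROP seq=7000 -> fresh
Step 1: SEND seq=7122 -> fresh
Step 2: SEND seq=7181 -> fresh
Step 3: SEND seq=7000 -> retransmit
Step 4: SEND seq=7353 -> fresh
Step 5: SEND seq=7000 -> retransmit
Step 6: SEND seq=7416 -> fresh
Step 7: SEND seq=5000 -> fresh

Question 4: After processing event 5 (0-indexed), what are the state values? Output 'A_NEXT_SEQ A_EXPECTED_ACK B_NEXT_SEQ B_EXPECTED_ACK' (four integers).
After event 0: A_seq=5000 A_ack=7000 B_seq=7122 B_ack=5000
After event 1: A_seq=5000 A_ack=7000 B_seq=7181 B_ack=5000
After event 2: A_seq=5000 A_ack=7000 B_seq=7353 B_ack=5000
After event 3: A_seq=5000 A_ack=7353 B_seq=7353 B_ack=5000
After event 4: A_seq=5000 A_ack=7416 B_seq=7416 B_ack=5000
After event 5: A_seq=5000 A_ack=7416 B_seq=7416 B_ack=5000

5000 7416 7416 5000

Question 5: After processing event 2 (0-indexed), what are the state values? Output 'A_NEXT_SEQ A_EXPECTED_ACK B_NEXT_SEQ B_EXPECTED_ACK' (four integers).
After event 0: A_seq=5000 A_ack=7000 B_seq=7122 B_ack=5000
After event 1: A_seq=5000 A_ack=7000 B_seq=7181 B_ack=5000
After event 2: A_seq=5000 A_ack=7000 B_seq=7353 B_ack=5000

5000 7000 7353 5000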